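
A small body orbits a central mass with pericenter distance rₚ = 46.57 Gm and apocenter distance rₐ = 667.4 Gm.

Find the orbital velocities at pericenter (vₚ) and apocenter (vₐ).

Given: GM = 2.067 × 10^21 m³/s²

Convert to SI: rₚ = 46.57 Gm = 4.657e+10 m; rₐ = 667.4 Gm = 6.674e+11 m.
Use the vis-viva equation v² = GM(2/r − 1/a) with a = (rₚ + rₐ)/2 = (4.657e+10 + 6.674e+11)/2 = 3.56985e+11 m.
vₚ = √(GM · (2/rₚ − 1/a)) = √(2.067e+21 · (2/4.657e+10 − 1/3.56985e+11)) m/s ≈ 2.881e+05 m/s = 288.1 km/s.
vₐ = √(GM · (2/rₐ − 1/a)) = √(2.067e+21 · (2/6.674e+11 − 1/3.56985e+11)) m/s ≈ 2.01e+04 m/s = 20.1 km/s.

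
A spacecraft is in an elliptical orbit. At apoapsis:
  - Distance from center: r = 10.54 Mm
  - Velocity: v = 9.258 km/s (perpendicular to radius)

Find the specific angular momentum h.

Convert to SI: r = 10.54 Mm = 1.054e+07 m; v = 9.258 km/s = 9258 m/s.
With v perpendicular to r, h = r · v.
h = 1.054e+07 · 9258 m²/s ≈ 9.758e+10 m²/s.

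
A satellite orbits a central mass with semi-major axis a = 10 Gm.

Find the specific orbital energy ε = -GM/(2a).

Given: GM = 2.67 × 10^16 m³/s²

Convert to SI: a = 10 Gm = 1e+10 m.
ε = −GM / (2a).
ε = −2.67e+16 / (2 · 1e+10) J/kg ≈ -1.335e+06 J/kg = -1.335 MJ/kg.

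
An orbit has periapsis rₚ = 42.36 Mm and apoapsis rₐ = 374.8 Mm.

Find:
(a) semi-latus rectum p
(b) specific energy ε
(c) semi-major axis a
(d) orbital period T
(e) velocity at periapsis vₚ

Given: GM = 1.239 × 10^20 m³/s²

Convert to SI: rₚ = 42.36 Mm = 4.236e+07 m; rₐ = 374.8 Mm = 3.748e+08 m.
(a) From a = (rₚ + rₐ)/2 = 2.0858e+08 m and e = (rₐ − rₚ)/(rₐ + rₚ) = 0.796912, p = a(1 − e²) = 2.0858e+08 · (1 − (0.796912)²) ≈ 7.612e+07 m
(b) With a = (rₚ + rₐ)/2 = 2.0858e+08 m, ε = −GM/(2a) = −1.239e+20/(2 · 2.0858e+08) J/kg ≈ -2.97e+11 J/kg
(c) a = (rₚ + rₐ)/2 = (4.236e+07 + 3.748e+08)/2 ≈ 2.086e+08 m
(d) With a = (rₚ + rₐ)/2 = 2.0858e+08 m, T = 2π √(a³/GM) = 2π √((2.0858e+08)³/1.239e+20) s ≈ 1700 s
(e) With a = (rₚ + rₐ)/2 = 2.0858e+08 m, vₚ = √(GM (2/rₚ − 1/a)) = √(1.239e+20 · (2/4.236e+07 − 1/2.0858e+08)) m/s ≈ 2.293e+06 m/s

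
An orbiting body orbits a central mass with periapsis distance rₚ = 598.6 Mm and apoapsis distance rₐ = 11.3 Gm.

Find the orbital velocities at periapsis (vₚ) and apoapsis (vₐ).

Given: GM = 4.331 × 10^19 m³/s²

Convert to SI: rₚ = 598.6 Mm = 5.986e+08 m; rₐ = 11.3 Gm = 1.13e+10 m.
Use the vis-viva equation v² = GM(2/r − 1/a) with a = (rₚ + rₐ)/2 = (5.986e+08 + 1.13e+10)/2 = 5.9493e+09 m.
vₚ = √(GM · (2/rₚ − 1/a)) = √(4.331e+19 · (2/5.986e+08 − 1/5.9493e+09)) m/s ≈ 3.707e+05 m/s = 370.7 km/s.
vₐ = √(GM · (2/rₐ − 1/a)) = √(4.331e+19 · (2/1.13e+10 − 1/5.9493e+09)) m/s ≈ 1.964e+04 m/s = 19.64 km/s.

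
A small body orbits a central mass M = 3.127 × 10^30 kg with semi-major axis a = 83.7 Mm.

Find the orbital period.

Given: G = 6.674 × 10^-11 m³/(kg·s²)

Convert to SI: a = 83.7 Mm = 8.37e+07 m.
GM = G · M = 6.674e-11 · 3.127e+30 = 2.08696e+20 m³/s².
Kepler's third law: T = 2π √(a³ / GM).
Substituting a = 8.37e+07 m and GM = 2.08696e+20 m³/s²:
T = 2π √((8.37e+07)³ / 2.08696e+20) s
T ≈ 333.1 s = 5.551 minutes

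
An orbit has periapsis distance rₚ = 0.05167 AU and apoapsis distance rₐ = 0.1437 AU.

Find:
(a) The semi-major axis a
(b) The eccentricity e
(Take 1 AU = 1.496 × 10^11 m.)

Convert to SI: rₚ = 0.05167 AU = 7.72983e+09 m; rₐ = 0.1437 AU = 2.14975e+10 m.
(a) a = (rₚ + rₐ) / 2 = (7.72983e+09 + 2.14975e+10) / 2 ≈ 1.461e+10 m = 0.09768 AU.
(b) e = (rₐ − rₚ) / (rₐ + rₚ) = (2.14975e+10 − 7.72983e+09) / (2.14975e+10 + 7.72983e+09) ≈ 0.4711.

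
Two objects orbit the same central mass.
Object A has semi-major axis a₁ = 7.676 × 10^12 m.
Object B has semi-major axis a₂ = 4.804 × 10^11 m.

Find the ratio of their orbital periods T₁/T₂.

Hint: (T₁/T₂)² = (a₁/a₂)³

From Kepler's third law, (T₁/T₂)² = (a₁/a₂)³, so T₁/T₂ = (a₁/a₂)^(3/2).
a₁/a₂ = 7.676e+12 / 4.804e+11 = 15.9784.
T₁/T₂ = (15.9784)^(3/2) ≈ 63.87.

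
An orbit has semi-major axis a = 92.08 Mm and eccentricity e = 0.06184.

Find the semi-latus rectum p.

Convert to SI: a = 92.08 Mm = 9.208e+07 m.
p = a (1 − e²).
p = 9.208e+07 · (1 − (0.06184)²) = 9.208e+07 · 0.996176 ≈ 9.173e+07 m = 91.73 Mm.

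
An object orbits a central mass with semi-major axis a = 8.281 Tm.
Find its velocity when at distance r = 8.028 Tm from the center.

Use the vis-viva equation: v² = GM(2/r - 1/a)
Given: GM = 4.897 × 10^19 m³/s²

Convert to SI: a = 8.281 Tm = 8.281e+12 m; r = 8.028 Tm = 8.028e+12 m.
Vis-viva: v = √(GM · (2/r − 1/a)).
2/r − 1/a = 2/8.028e+12 − 1/8.281e+12 = 1.2837e-13 m⁻¹.
v = √(4.897e+19 · 1.2837e-13) m/s ≈ 2507 m/s = 2.507 km/s.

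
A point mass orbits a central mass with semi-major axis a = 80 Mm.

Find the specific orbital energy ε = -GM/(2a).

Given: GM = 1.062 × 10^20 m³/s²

Convert to SI: a = 80 Mm = 8e+07 m.
ε = −GM / (2a).
ε = −1.062e+20 / (2 · 8e+07) J/kg ≈ -6.638e+11 J/kg = -663.8 GJ/kg.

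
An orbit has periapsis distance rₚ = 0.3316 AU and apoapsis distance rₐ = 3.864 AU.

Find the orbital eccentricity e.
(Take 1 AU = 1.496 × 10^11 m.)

Convert to SI: rₚ = 0.3316 AU = 4.96074e+10 m; rₐ = 3.864 AU = 5.78054e+11 m.
e = (rₐ − rₚ) / (rₐ + rₚ).
e = (5.78054e+11 − 4.96074e+10) / (5.78054e+11 + 4.96074e+10) = 5.28447e+11 / 6.27662e+11 ≈ 0.8419.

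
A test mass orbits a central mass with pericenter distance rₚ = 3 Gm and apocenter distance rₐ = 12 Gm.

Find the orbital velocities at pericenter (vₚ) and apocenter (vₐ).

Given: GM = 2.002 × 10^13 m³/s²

Convert to SI: rₚ = 3 Gm = 3e+09 m; rₐ = 12 Gm = 1.2e+10 m.
Use the vis-viva equation v² = GM(2/r − 1/a) with a = (rₚ + rₐ)/2 = (3e+09 + 1.2e+10)/2 = 7.5e+09 m.
vₚ = √(GM · (2/rₚ − 1/a)) = √(2.002e+13 · (2/3e+09 − 1/7.5e+09)) m/s ≈ 103.3 m/s = 103.3 m/s.
vₐ = √(GM · (2/rₐ − 1/a)) = √(2.002e+13 · (2/1.2e+10 − 1/7.5e+09)) m/s ≈ 25.83 m/s = 25.83 m/s.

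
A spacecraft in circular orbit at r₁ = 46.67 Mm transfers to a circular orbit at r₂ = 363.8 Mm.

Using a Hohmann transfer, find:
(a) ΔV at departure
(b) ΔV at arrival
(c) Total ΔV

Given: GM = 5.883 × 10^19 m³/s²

Convert to SI: r₁ = 46.67 Mm = 4.667e+07 m; r₂ = 363.8 Mm = 3.638e+08 m.
Transfer semi-major axis: a_t = (r₁ + r₂)/2 = (4.667e+07 + 3.638e+08)/2 = 2.05235e+08 m.
Circular speeds: v₁ = √(GM/r₁) = 1.12274e+06 m/s, v₂ = √(GM/r₂) = 402131 m/s.
Transfer speeds (vis-viva v² = GM(2/r − 1/a_t)): v₁ᵗ = 1.49481e+06 m/s, v₂ᵗ = 191761 m/s.
(a) ΔV₁ = |v₁ᵗ − v₁| ≈ 3.721e+05 m/s = 372.1 km/s.
(b) ΔV₂ = |v₂ − v₂ᵗ| ≈ 2.104e+05 m/s = 210.4 km/s.
(c) ΔV_total = ΔV₁ + ΔV₂ ≈ 5.824e+05 m/s = 582.4 km/s.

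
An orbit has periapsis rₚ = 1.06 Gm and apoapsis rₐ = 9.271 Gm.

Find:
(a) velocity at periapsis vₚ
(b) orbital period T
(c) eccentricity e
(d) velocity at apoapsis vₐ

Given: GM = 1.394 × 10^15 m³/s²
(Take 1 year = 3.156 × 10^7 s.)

Convert to SI: rₚ = 1.06 Gm = 1.06e+09 m; rₐ = 9.271 Gm = 9.271e+09 m.
(a) With a = (rₚ + rₐ)/2 = 5.1655e+09 m, vₚ = √(GM (2/rₚ − 1/a)) = √(1.394e+15 · (2/1.06e+09 − 1/5.1655e+09)) m/s ≈ 1536 m/s
(b) With a = (rₚ + rₐ)/2 = 5.1655e+09 m, T = 2π √(a³/GM) = 2π √((5.1655e+09)³/1.394e+15) s ≈ 6.248e+07 s
(c) e = (rₐ − rₚ)/(rₐ + rₚ) = (9.271e+09 − 1.06e+09)/(9.271e+09 + 1.06e+09) ≈ 0.7948
(d) With a = (rₚ + rₐ)/2 = 5.1655e+09 m, vₐ = √(GM (2/rₐ − 1/a)) = √(1.394e+15 · (2/9.271e+09 − 1/5.1655e+09)) m/s ≈ 175.7 m/s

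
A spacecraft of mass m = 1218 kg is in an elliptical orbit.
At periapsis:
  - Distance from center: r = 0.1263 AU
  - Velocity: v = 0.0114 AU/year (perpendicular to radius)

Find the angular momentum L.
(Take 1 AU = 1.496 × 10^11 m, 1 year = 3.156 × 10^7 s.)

Convert to SI: r = 0.1263 AU = 1.88945e+10 m; v = 0.0114 AU/year = 54.038 m/s.
Since v is perpendicular to r, L = m · v · r.
L = 1218 · 54.038 · 1.88945e+10 kg·m²/s ≈ 1.244e+15 kg·m²/s.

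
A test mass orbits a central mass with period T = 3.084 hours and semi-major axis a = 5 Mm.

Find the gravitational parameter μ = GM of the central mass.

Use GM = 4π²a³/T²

Convert to SI: T = 3.084 hours = 11102.4 s; a = 5 Mm = 5e+06 m.
GM = 4π² · a³ / T².
GM = 4π² · (5e+06)³ / (11102.4)² m³/s² ≈ 4.003e+13 m³/s² = 4.003 × 10^13 m³/s².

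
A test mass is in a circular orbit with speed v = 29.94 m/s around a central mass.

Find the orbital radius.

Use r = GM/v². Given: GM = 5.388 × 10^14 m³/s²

For a circular orbit, v² = GM / r, so r = GM / v².
r = 5.388e+14 / (29.94)² m ≈ 6.011e+11 m = 601.1 Gm.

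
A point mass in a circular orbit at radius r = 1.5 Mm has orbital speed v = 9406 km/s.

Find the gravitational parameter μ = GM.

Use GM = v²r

Convert to SI: r = 1.5 Mm = 1.5e+06 m; v = 9406 km/s = 9.406e+06 m/s.
For a circular orbit v² = GM/r, so GM = v² · r.
GM = (9.406e+06)² · 1.5e+06 m³/s² ≈ 1.327e+20 m³/s² = 1.327 × 10^20 m³/s².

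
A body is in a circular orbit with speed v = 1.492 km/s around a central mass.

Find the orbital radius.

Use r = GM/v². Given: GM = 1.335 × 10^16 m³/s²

Convert to SI: v = 1.492 km/s = 1492 m/s.
For a circular orbit, v² = GM / r, so r = GM / v².
r = 1.335e+16 / (1492)² m ≈ 5.997e+09 m = 5.997 Gm.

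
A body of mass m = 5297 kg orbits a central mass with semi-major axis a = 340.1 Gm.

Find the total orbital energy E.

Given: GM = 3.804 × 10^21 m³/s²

Convert to SI: a = 340.1 Gm = 3.401e+11 m.
E = −GMm / (2a).
E = −3.804e+21 · 5297 / (2 · 3.401e+11) J ≈ -2.962e+13 J = -29.62 TJ.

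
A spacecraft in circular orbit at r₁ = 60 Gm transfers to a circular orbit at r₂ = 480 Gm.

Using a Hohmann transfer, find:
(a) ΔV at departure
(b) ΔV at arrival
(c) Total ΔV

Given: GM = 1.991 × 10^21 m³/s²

Convert to SI: r₁ = 60 Gm = 6e+10 m; r₂ = 480 Gm = 4.8e+11 m.
Transfer semi-major axis: a_t = (r₁ + r₂)/2 = (6e+10 + 4.8e+11)/2 = 2.7e+11 m.
Circular speeds: v₁ = √(GM/r₁) = 182163 m/s, v₂ = √(GM/r₂) = 64404.3 m/s.
Transfer speeds (vis-viva v² = GM(2/r − 1/a_t)): v₁ᵗ = 242884 m/s, v₂ᵗ = 30360.5 m/s.
(a) ΔV₁ = |v₁ᵗ − v₁| ≈ 6.072e+04 m/s = 60.72 km/s.
(b) ΔV₂ = |v₂ − v₂ᵗ| ≈ 3.404e+04 m/s = 34.04 km/s.
(c) ΔV_total = ΔV₁ + ΔV₂ ≈ 9.476e+04 m/s = 94.76 km/s.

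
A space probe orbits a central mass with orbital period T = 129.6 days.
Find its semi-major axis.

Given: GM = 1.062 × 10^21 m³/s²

Convert to SI: T = 129.6 days = 1.11974e+07 s.
Invert Kepler's third law: a = (GM · T² / (4π²))^(1/3).
Substituting T = 1.11974e+07 s and GM = 1.062e+21 m³/s²:
a = (1.062e+21 · (1.11974e+07)² / (4π²))^(1/3) m
a ≈ 1.5e+11 m = 150 Gm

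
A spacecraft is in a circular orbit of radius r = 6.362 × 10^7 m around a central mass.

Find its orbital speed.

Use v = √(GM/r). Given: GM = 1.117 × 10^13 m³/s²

For a circular orbit, gravity supplies the centripetal force, so v = √(GM / r).
v = √(1.117e+13 / 6.362e+07) m/s ≈ 419 m/s = 419 m/s.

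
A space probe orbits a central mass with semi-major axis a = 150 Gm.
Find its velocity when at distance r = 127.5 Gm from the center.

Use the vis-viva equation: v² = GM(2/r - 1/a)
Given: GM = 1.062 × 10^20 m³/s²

Convert to SI: a = 150 Gm = 1.5e+11 m; r = 127.5 Gm = 1.275e+11 m.
Vis-viva: v = √(GM · (2/r − 1/a)).
2/r − 1/a = 2/1.275e+11 − 1/1.5e+11 = 9.01961e-12 m⁻¹.
v = √(1.062e+20 · 9.01961e-12) m/s ≈ 3.095e+04 m/s = 30.95 km/s.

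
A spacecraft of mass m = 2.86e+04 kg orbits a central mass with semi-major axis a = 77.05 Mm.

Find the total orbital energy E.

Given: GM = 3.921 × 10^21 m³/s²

Convert to SI: a = 77.05 Mm = 7.705e+07 m.
E = −GMm / (2a).
E = −3.921e+21 · 2.86e+04 / (2 · 7.705e+07) J ≈ -7.277e+17 J = -727.7 PJ.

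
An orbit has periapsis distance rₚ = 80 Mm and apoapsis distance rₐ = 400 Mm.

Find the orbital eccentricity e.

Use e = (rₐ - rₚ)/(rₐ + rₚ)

Convert to SI: rₚ = 80 Mm = 8e+07 m; rₐ = 400 Mm = 4e+08 m.
e = (rₐ − rₚ) / (rₐ + rₚ).
e = (4e+08 − 8e+07) / (4e+08 + 8e+07) = 3.2e+08 / 4.8e+08 ≈ 0.6667.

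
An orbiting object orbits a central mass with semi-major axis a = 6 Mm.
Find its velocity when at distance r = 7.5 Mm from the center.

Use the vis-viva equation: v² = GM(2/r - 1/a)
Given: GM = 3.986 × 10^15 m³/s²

Convert to SI: a = 6 Mm = 6e+06 m; r = 7.5 Mm = 7.5e+06 m.
Vis-viva: v = √(GM · (2/r − 1/a)).
2/r − 1/a = 2/7.5e+06 − 1/6e+06 = 1e-07 m⁻¹.
v = √(3.986e+15 · 1e-07) m/s ≈ 1.996e+04 m/s = 19.96 km/s.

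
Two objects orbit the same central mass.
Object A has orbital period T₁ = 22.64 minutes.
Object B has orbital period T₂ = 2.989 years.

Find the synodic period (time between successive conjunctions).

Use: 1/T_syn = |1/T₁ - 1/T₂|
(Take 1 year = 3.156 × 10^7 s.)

Convert to SI: T₁ = 22.64 minutes = 1358.4 s; T₂ = 2.989 years = 9.43328e+07 s.
T_syn = |T₁ · T₂ / (T₁ − T₂)|.
T_syn = |1358.4 · 9.43328e+07 / (1358.4 − 9.43328e+07)| s ≈ 1358 s = 22.64 minutes.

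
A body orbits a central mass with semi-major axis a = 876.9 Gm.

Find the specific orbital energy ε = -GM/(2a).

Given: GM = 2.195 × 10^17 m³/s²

Convert to SI: a = 876.9 Gm = 8.769e+11 m.
ε = −GM / (2a).
ε = −2.195e+17 / (2 · 8.769e+11) J/kg ≈ -1.252e+05 J/kg = -125.2 kJ/kg.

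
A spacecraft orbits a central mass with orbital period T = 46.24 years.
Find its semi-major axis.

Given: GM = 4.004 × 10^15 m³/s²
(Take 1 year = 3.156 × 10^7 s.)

Convert to SI: T = 46.24 years = 1.45933e+09 s.
Invert Kepler's third law: a = (GM · T² / (4π²))^(1/3).
Substituting T = 1.45933e+09 s and GM = 4.004e+15 m³/s²:
a = (4.004e+15 · (1.45933e+09)² / (4π²))^(1/3) m
a ≈ 6e+10 m = 60 Gm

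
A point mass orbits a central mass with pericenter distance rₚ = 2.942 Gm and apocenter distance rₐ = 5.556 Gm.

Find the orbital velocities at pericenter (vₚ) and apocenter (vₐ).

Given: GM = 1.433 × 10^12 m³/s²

Convert to SI: rₚ = 2.942 Gm = 2.942e+09 m; rₐ = 5.556 Gm = 5.556e+09 m.
Use the vis-viva equation v² = GM(2/r − 1/a) with a = (rₚ + rₐ)/2 = (2.942e+09 + 5.556e+09)/2 = 4.249e+09 m.
vₚ = √(GM · (2/rₚ − 1/a)) = √(1.433e+12 · (2/2.942e+09 − 1/4.249e+09)) m/s ≈ 25.24 m/s = 25.24 m/s.
vₐ = √(GM · (2/rₐ − 1/a)) = √(1.433e+12 · (2/5.556e+09 − 1/4.249e+09)) m/s ≈ 13.36 m/s = 13.36 m/s.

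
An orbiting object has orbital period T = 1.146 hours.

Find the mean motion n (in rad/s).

Convert to SI: T = 1.146 hours = 4125.6 s.
n = 2π / T.
n = 2π / 4125.6 s ≈ 0.001523 rad/s.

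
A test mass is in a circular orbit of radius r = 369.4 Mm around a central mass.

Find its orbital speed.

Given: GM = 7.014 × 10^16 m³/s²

Convert to SI: r = 369.4 Mm = 3.694e+08 m.
For a circular orbit, gravity supplies the centripetal force, so v = √(GM / r).
v = √(7.014e+16 / 3.694e+08) m/s ≈ 1.378e+04 m/s = 13.78 km/s.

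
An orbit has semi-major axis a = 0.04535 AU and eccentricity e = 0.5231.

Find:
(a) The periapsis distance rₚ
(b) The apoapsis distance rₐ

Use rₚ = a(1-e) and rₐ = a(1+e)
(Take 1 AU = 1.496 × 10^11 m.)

Convert to SI: a = 0.04535 AU = 6.78436e+09 m.
(a) rₚ = a(1 − e) = 6.78436e+09 · (1 − 0.5231) = 6.78436e+09 · 0.4769 ≈ 3.235e+09 m = 0.02163 AU.
(b) rₐ = a(1 + e) = 6.78436e+09 · (1 + 0.5231) = 6.78436e+09 · 1.5231 ≈ 1.033e+10 m = 0.06907 AU.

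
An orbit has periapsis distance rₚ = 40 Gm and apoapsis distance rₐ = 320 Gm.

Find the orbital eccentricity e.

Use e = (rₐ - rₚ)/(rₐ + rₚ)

Convert to SI: rₚ = 40 Gm = 4e+10 m; rₐ = 320 Gm = 3.2e+11 m.
e = (rₐ − rₚ) / (rₐ + rₚ).
e = (3.2e+11 − 4e+10) / (3.2e+11 + 4e+10) = 2.8e+11 / 3.6e+11 ≈ 0.7778.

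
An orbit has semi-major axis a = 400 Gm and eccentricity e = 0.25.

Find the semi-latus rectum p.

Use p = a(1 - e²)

Convert to SI: a = 400 Gm = 4e+11 m.
p = a (1 − e²).
p = 4e+11 · (1 − (0.25)²) = 4e+11 · 0.9375 ≈ 3.75e+11 m = 375 Gm.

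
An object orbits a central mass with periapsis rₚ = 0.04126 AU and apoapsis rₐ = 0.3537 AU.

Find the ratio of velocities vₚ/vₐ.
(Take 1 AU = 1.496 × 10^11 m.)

Convert to SI: rₚ = 0.04126 AU = 6.1725e+09 m; rₐ = 0.3537 AU = 5.29135e+10 m.
Conservation of angular momentum gives rₚvₚ = rₐvₐ, so vₚ/vₐ = rₐ/rₚ.
vₚ/vₐ = 5.29135e+10 / 6.1725e+09 ≈ 8.572.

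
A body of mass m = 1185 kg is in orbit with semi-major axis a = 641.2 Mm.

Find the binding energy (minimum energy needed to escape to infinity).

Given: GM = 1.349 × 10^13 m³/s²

Convert to SI: a = 641.2 Mm = 6.412e+08 m.
Total orbital energy is E = −GMm/(2a); binding energy is E_bind = −E = GMm/(2a).
E_bind = 1.349e+13 · 1185 / (2 · 6.412e+08) J ≈ 1.247e+07 J = 12.47 MJ.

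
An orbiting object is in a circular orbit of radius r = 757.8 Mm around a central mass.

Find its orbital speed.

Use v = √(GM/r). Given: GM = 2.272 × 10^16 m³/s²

Convert to SI: r = 757.8 Mm = 7.578e+08 m.
For a circular orbit, gravity supplies the centripetal force, so v = √(GM / r).
v = √(2.272e+16 / 7.578e+08) m/s ≈ 5476 m/s = 5.476 km/s.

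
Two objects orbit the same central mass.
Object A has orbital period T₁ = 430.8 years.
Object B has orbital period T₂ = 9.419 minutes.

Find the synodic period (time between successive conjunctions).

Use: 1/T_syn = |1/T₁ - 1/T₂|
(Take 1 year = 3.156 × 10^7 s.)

Convert to SI: T₁ = 430.8 years = 1.3596e+10 s; T₂ = 9.419 minutes = 565.14 s.
T_syn = |T₁ · T₂ / (T₁ − T₂)|.
T_syn = |1.3596e+10 · 565.14 / (1.3596e+10 − 565.14)| s ≈ 565.1 s = 9.419 minutes.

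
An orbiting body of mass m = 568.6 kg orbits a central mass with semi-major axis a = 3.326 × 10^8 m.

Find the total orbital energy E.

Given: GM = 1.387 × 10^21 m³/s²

E = −GMm / (2a).
E = −1.387e+21 · 568.6 / (2 · 3.326e+08) J ≈ -1.186e+15 J = -1.186 PJ.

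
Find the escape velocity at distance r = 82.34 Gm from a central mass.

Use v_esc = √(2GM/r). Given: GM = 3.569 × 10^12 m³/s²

Convert to SI: r = 82.34 Gm = 8.234e+10 m.
Escape velocity comes from setting total energy to zero: ½v² − GM/r = 0 ⇒ v_esc = √(2GM / r).
v_esc = √(2 · 3.569e+12 / 8.234e+10) m/s ≈ 9.311 m/s = 9.311 m/s.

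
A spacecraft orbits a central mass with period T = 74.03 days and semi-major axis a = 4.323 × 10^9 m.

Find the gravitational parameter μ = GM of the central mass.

Convert to SI: T = 74.03 days = 6.39619e+06 s.
GM = 4π² · a³ / T².
GM = 4π² · (4.323e+09)³ / (6.39619e+06)² m³/s² ≈ 7.796e+16 m³/s² = 7.796 × 10^16 m³/s².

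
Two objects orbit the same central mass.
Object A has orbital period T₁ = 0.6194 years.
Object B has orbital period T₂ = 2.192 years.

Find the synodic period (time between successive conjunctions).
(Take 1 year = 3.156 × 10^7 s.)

Convert to SI: T₁ = 0.6194 years = 1.95483e+07 s; T₂ = 2.192 years = 6.91795e+07 s.
T_syn = |T₁ · T₂ / (T₁ − T₂)|.
T_syn = |1.95483e+07 · 6.91795e+07 / (1.95483e+07 − 6.91795e+07)| s ≈ 2.725e+07 s = 0.8634 years.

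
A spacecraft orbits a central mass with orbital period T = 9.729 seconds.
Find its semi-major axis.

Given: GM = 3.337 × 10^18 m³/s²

Invert Kepler's third law: a = (GM · T² / (4π²))^(1/3).
Substituting T = 9.729 s and GM = 3.337e+18 m³/s²:
a = (3.337e+18 · (9.729)² / (4π²))^(1/3) m
a ≈ 2e+06 m = 2 Mm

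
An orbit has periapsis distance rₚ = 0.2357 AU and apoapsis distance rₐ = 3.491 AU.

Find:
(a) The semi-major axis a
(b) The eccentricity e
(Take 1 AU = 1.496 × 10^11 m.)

Convert to SI: rₚ = 0.2357 AU = 3.52607e+10 m; rₐ = 3.491 AU = 5.22254e+11 m.
(a) a = (rₚ + rₐ) / 2 = (3.52607e+10 + 5.22254e+11) / 2 ≈ 2.788e+11 m = 1.863 AU.
(b) e = (rₐ − rₚ) / (rₐ + rₚ) = (5.22254e+11 − 3.52607e+10) / (5.22254e+11 + 3.52607e+10) ≈ 0.8735.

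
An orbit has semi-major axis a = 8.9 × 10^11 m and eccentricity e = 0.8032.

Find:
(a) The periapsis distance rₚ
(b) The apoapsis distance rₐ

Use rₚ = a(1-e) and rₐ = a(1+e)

(a) rₚ = a(1 − e) = 8.9e+11 · (1 − 0.8032) = 8.9e+11 · 0.1968 ≈ 1.752e+11 m = 1.752 × 10^11 m.
(b) rₐ = a(1 + e) = 8.9e+11 · (1 + 0.8032) = 8.9e+11 · 1.8032 ≈ 1.605e+12 m = 1.605 × 10^12 m.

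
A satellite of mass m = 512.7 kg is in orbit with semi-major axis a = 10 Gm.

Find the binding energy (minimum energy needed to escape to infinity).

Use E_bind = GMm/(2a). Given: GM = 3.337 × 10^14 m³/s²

Convert to SI: a = 10 Gm = 1e+10 m.
Total orbital energy is E = −GMm/(2a); binding energy is E_bind = −E = GMm/(2a).
E_bind = 3.337e+14 · 512.7 / (2 · 1e+10) J ≈ 8.554e+06 J = 8.554 MJ.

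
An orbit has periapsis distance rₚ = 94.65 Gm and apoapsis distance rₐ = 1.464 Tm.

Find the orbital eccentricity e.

Convert to SI: rₚ = 94.65 Gm = 9.465e+10 m; rₐ = 1.464 Tm = 1.464e+12 m.
e = (rₐ − rₚ) / (rₐ + rₚ).
e = (1.464e+12 − 9.465e+10) / (1.464e+12 + 9.465e+10) = 1.36935e+12 / 1.55865e+12 ≈ 0.8785.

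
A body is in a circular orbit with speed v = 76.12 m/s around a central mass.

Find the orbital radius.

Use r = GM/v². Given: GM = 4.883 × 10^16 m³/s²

For a circular orbit, v² = GM / r, so r = GM / v².
r = 4.883e+16 / (76.12)² m ≈ 8.427e+12 m = 8.427 Tm.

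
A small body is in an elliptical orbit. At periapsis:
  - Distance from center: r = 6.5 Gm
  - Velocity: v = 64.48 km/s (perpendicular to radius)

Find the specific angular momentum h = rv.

Convert to SI: r = 6.5 Gm = 6.5e+09 m; v = 64.48 km/s = 64480 m/s.
With v perpendicular to r, h = r · v.
h = 6.5e+09 · 64480 m²/s ≈ 4.191e+14 m²/s.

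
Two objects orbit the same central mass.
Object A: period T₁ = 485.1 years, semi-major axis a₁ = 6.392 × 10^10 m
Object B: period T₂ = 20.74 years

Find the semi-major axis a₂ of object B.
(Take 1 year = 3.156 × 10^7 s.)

Convert to SI: T₁ = 485.1 years = 1.53098e+10 s; T₂ = 20.74 years = 6.54554e+08 s.
Kepler's third law: (T₁/T₂)² = (a₁/a₂)³ ⇒ a₂ = a₁ · (T₂/T₁)^(2/3).
T₂/T₁ = 6.54554e+08 / 1.53098e+10 = 0.0427541.
a₂ = 6.392e+10 · (0.0427541)^(2/3) m ≈ 7.815e+09 m = 7.815 × 10^9 m.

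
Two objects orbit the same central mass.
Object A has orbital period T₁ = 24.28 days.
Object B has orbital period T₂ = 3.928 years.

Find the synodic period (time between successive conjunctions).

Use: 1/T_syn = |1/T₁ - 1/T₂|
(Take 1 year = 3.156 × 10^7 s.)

Convert to SI: T₁ = 24.28 days = 2.09779e+06 s; T₂ = 3.928 years = 1.23968e+08 s.
T_syn = |T₁ · T₂ / (T₁ − T₂)|.
T_syn = |2.09779e+06 · 1.23968e+08 / (2.09779e+06 − 1.23968e+08)| s ≈ 2.134e+06 s = 24.7 days.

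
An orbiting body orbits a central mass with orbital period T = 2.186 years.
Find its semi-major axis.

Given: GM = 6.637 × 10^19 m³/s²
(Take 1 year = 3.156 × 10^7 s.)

Convert to SI: T = 2.186 years = 6.89902e+07 s.
Invert Kepler's third law: a = (GM · T² / (4π²))^(1/3).
Substituting T = 6.89902e+07 s and GM = 6.637e+19 m³/s²:
a = (6.637e+19 · (6.89902e+07)² / (4π²))^(1/3) m
a ≈ 2e+11 m = 200 Gm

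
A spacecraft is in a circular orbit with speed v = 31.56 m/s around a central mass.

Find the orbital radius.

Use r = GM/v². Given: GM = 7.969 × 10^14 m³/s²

For a circular orbit, v² = GM / r, so r = GM / v².
r = 7.969e+14 / (31.56)² m ≈ 8.001e+11 m = 800.1 Gm.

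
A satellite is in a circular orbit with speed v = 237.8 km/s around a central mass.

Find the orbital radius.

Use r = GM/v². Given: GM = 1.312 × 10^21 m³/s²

Convert to SI: v = 237.8 km/s = 237800 m/s.
For a circular orbit, v² = GM / r, so r = GM / v².
r = 1.312e+21 / (237800)² m ≈ 2.32e+10 m = 23.2 Gm.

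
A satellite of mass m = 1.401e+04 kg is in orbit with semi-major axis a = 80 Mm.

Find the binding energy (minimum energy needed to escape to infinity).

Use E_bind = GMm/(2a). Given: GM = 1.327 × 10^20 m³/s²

Convert to SI: a = 80 Mm = 8e+07 m.
Total orbital energy is E = −GMm/(2a); binding energy is E_bind = −E = GMm/(2a).
E_bind = 1.327e+20 · 1.401e+04 / (2 · 8e+07) J ≈ 1.162e+16 J = 11.62 PJ.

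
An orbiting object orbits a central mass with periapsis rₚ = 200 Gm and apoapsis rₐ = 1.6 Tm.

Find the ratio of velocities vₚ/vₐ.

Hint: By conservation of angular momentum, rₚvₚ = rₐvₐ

Convert to SI: rₚ = 200 Gm = 2e+11 m; rₐ = 1.6 Tm = 1.6e+12 m.
Conservation of angular momentum gives rₚvₚ = rₐvₐ, so vₚ/vₐ = rₐ/rₚ.
vₚ/vₐ = 1.6e+12 / 2e+11 ≈ 8.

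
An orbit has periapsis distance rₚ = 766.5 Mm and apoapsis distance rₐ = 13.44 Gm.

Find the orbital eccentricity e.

Convert to SI: rₚ = 766.5 Mm = 7.665e+08 m; rₐ = 13.44 Gm = 1.344e+10 m.
e = (rₐ − rₚ) / (rₐ + rₚ).
e = (1.344e+10 − 7.665e+08) / (1.344e+10 + 7.665e+08) = 1.26735e+10 / 1.42065e+10 ≈ 0.8921.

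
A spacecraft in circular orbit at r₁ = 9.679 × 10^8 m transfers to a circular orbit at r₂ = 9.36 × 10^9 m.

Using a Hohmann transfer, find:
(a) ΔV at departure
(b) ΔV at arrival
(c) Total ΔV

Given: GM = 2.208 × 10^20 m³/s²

Transfer semi-major axis: a_t = (r₁ + r₂)/2 = (9.679e+08 + 9.36e+09)/2 = 5.16395e+09 m.
Circular speeds: v₁ = √(GM/r₁) = 477622 m/s, v₂ = √(GM/r₂) = 153590 m/s.
Transfer speeds (vis-viva v² = GM(2/r − 1/a_t)): v₁ᵗ = 643030 m/s, v₂ᵗ = 66494.5 m/s.
(a) ΔV₁ = |v₁ᵗ − v₁| ≈ 1.654e+05 m/s = 165.4 km/s.
(b) ΔV₂ = |v₂ − v₂ᵗ| ≈ 8.71e+04 m/s = 87.1 km/s.
(c) ΔV_total = ΔV₁ + ΔV₂ ≈ 2.525e+05 m/s = 252.5 km/s.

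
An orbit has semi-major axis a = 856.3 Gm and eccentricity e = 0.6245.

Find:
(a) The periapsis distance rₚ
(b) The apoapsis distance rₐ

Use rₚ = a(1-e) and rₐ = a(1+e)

Convert to SI: a = 856.3 Gm = 8.563e+11 m.
(a) rₚ = a(1 − e) = 8.563e+11 · (1 − 0.6245) = 8.563e+11 · 0.3755 ≈ 3.215e+11 m = 321.5 Gm.
(b) rₐ = a(1 + e) = 8.563e+11 · (1 + 0.6245) = 8.563e+11 · 1.6245 ≈ 1.391e+12 m = 1.391 Tm.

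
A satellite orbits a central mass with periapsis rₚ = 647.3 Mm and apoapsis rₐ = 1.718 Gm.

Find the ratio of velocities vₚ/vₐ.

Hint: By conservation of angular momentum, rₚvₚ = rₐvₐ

Convert to SI: rₚ = 647.3 Mm = 6.473e+08 m; rₐ = 1.718 Gm = 1.718e+09 m.
Conservation of angular momentum gives rₚvₚ = rₐvₐ, so vₚ/vₐ = rₐ/rₚ.
vₚ/vₐ = 1.718e+09 / 6.473e+08 ≈ 2.654.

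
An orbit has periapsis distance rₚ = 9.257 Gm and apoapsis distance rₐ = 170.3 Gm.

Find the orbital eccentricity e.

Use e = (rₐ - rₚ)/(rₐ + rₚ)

Convert to SI: rₚ = 9.257 Gm = 9.257e+09 m; rₐ = 170.3 Gm = 1.703e+11 m.
e = (rₐ − rₚ) / (rₐ + rₚ).
e = (1.703e+11 − 9.257e+09) / (1.703e+11 + 9.257e+09) = 1.61043e+11 / 1.79557e+11 ≈ 0.8969.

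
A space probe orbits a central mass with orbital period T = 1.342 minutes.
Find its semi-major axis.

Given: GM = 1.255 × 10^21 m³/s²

Convert to SI: T = 1.342 minutes = 80.52 s.
Invert Kepler's third law: a = (GM · T² / (4π²))^(1/3).
Substituting T = 80.52 s and GM = 1.255e+21 m³/s²:
a = (1.255e+21 · (80.52)² / (4π²))^(1/3) m
a ≈ 5.907e+07 m = 59.07 Mm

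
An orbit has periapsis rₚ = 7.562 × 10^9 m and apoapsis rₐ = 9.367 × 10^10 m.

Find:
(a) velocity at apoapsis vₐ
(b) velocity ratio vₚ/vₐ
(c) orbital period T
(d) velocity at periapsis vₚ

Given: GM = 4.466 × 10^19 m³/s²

(a) With a = (rₚ + rₐ)/2 = 5.0616e+10 m, vₐ = √(GM (2/rₐ − 1/a)) = √(4.466e+19 · (2/9.367e+10 − 1/5.0616e+10)) m/s ≈ 8440 m/s
(b) Conservation of angular momentum (rₚvₚ = rₐvₐ) gives vₚ/vₐ = rₐ/rₚ = 9.367e+10/7.562e+09 ≈ 12.39
(c) With a = (rₚ + rₐ)/2 = 5.0616e+10 m, T = 2π √(a³/GM) = 2π √((5.0616e+10)³/4.466e+19) s ≈ 1.071e+07 s
(d) With a = (rₚ + rₐ)/2 = 5.0616e+10 m, vₚ = √(GM (2/rₚ − 1/a)) = √(4.466e+19 · (2/7.562e+09 − 1/5.0616e+10)) m/s ≈ 1.045e+05 m/s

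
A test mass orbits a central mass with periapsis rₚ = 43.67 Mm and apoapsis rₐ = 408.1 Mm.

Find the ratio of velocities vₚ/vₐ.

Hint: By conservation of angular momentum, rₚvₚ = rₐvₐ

Convert to SI: rₚ = 43.67 Mm = 4.367e+07 m; rₐ = 408.1 Mm = 4.081e+08 m.
Conservation of angular momentum gives rₚvₚ = rₐvₐ, so vₚ/vₐ = rₐ/rₚ.
vₚ/vₐ = 4.081e+08 / 4.367e+07 ≈ 9.345.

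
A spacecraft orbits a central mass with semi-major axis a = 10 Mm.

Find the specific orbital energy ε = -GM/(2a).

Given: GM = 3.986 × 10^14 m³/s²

Convert to SI: a = 10 Mm = 1e+07 m.
ε = −GM / (2a).
ε = −3.986e+14 / (2 · 1e+07) J/kg ≈ -1.993e+07 J/kg = -19.93 MJ/kg.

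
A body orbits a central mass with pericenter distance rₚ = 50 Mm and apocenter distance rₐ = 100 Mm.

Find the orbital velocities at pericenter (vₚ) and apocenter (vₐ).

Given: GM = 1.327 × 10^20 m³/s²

Convert to SI: rₚ = 50 Mm = 5e+07 m; rₐ = 100 Mm = 1e+08 m.
Use the vis-viva equation v² = GM(2/r − 1/a) with a = (rₚ + rₐ)/2 = (5e+07 + 1e+08)/2 = 7.5e+07 m.
vₚ = √(GM · (2/rₚ − 1/a)) = √(1.327e+20 · (2/5e+07 − 1/7.5e+07)) m/s ≈ 1.881e+06 m/s = 1881 km/s.
vₐ = √(GM · (2/rₐ − 1/a)) = √(1.327e+20 · (2/1e+08 − 1/7.5e+07)) m/s ≈ 9.406e+05 m/s = 940.6 km/s.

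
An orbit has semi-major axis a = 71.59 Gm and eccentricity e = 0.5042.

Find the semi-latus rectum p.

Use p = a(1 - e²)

Convert to SI: a = 71.59 Gm = 7.159e+10 m.
p = a (1 − e²).
p = 7.159e+10 · (1 − (0.5042)²) = 7.159e+10 · 0.745782 ≈ 5.339e+10 m = 53.39 Gm.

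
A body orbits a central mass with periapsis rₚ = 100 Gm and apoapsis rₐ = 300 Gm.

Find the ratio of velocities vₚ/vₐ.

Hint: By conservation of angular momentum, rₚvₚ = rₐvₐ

Convert to SI: rₚ = 100 Gm = 1e+11 m; rₐ = 300 Gm = 3e+11 m.
Conservation of angular momentum gives rₚvₚ = rₐvₐ, so vₚ/vₐ = rₐ/rₚ.
vₚ/vₐ = 3e+11 / 1e+11 ≈ 3.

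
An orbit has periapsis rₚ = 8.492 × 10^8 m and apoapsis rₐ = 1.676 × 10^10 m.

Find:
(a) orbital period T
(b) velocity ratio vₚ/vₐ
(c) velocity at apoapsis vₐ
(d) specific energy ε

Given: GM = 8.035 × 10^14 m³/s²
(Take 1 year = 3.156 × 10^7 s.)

(a) With a = (rₚ + rₐ)/2 = 8.8046e+09 m, T = 2π √(a³/GM) = 2π √((8.8046e+09)³/8.035e+14) s ≈ 1.831e+08 s
(b) Conservation of angular momentum (rₚvₚ = rₐvₐ) gives vₚ/vₐ = rₐ/rₚ = 1.676e+10/8.492e+08 ≈ 19.74
(c) With a = (rₚ + rₐ)/2 = 8.8046e+09 m, vₐ = √(GM (2/rₐ − 1/a)) = √(8.035e+14 · (2/1.676e+10 − 1/8.8046e+09)) m/s ≈ 68 m/s
(d) With a = (rₚ + rₐ)/2 = 8.8046e+09 m, ε = −GM/(2a) = −8.035e+14/(2 · 8.8046e+09) J/kg ≈ -4.563e+04 J/kg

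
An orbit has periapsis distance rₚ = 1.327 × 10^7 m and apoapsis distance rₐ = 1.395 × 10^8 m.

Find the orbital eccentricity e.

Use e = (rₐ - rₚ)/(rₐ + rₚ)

e = (rₐ − rₚ) / (rₐ + rₚ).
e = (1.395e+08 − 1.327e+07) / (1.395e+08 + 1.327e+07) = 1.2623e+08 / 1.5277e+08 ≈ 0.8263.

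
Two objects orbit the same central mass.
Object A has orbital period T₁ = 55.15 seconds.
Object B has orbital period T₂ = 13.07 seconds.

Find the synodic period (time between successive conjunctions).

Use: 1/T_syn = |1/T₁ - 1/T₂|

T_syn = |T₁ · T₂ / (T₁ − T₂)|.
T_syn = |55.15 · 13.07 / (55.15 − 13.07)| s ≈ 17.13 s = 17.13 seconds.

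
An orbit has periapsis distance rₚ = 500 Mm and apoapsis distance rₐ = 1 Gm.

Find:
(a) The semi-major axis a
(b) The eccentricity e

Convert to SI: rₚ = 500 Mm = 5e+08 m; rₐ = 1 Gm = 1e+09 m.
(a) a = (rₚ + rₐ) / 2 = (5e+08 + 1e+09) / 2 ≈ 7.5e+08 m = 750 Mm.
(b) e = (rₐ − rₚ) / (rₐ + rₚ) = (1e+09 − 5e+08) / (1e+09 + 5e+08) ≈ 0.3333.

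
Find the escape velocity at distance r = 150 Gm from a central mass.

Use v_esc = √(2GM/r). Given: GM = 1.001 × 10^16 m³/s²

Convert to SI: r = 150 Gm = 1.5e+11 m.
Escape velocity comes from setting total energy to zero: ½v² − GM/r = 0 ⇒ v_esc = √(2GM / r).
v_esc = √(2 · 1.001e+16 / 1.5e+11) m/s ≈ 365.3 m/s = 365.3 m/s.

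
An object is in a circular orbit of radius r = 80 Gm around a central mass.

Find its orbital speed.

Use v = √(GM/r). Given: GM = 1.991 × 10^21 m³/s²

Convert to SI: r = 80 Gm = 8e+10 m.
For a circular orbit, gravity supplies the centripetal force, so v = √(GM / r).
v = √(1.991e+21 / 8e+10) m/s ≈ 1.578e+05 m/s = 157.8 km/s.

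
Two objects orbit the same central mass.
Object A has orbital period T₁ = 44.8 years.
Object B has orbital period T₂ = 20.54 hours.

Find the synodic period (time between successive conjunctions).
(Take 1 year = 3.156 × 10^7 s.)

Convert to SI: T₁ = 44.8 years = 1.41389e+09 s; T₂ = 20.54 hours = 73944 s.
T_syn = |T₁ · T₂ / (T₁ − T₂)|.
T_syn = |1.41389e+09 · 73944 / (1.41389e+09 − 73944)| s ≈ 7.395e+04 s = 20.54 hours.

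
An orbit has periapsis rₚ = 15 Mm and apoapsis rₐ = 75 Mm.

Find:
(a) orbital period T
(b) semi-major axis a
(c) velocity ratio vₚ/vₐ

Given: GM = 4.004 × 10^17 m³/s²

Convert to SI: rₚ = 15 Mm = 1.5e+07 m; rₐ = 75 Mm = 7.5e+07 m.
(a) With a = (rₚ + rₐ)/2 = 4.5e+07 m, T = 2π √(a³/GM) = 2π √((4.5e+07)³/4.004e+17) s ≈ 2997 s
(b) a = (rₚ + rₐ)/2 = (1.5e+07 + 7.5e+07)/2 ≈ 4.5e+07 m
(c) Conservation of angular momentum (rₚvₚ = rₐvₐ) gives vₚ/vₐ = rₐ/rₚ = 7.5e+07/1.5e+07 ≈ 5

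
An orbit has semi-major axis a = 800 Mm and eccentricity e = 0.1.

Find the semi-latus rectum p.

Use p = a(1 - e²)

Convert to SI: a = 800 Mm = 8e+08 m.
p = a (1 − e²).
p = 8e+08 · (1 − (0.1)²) = 8e+08 · 0.99 ≈ 7.92e+08 m = 792 Mm.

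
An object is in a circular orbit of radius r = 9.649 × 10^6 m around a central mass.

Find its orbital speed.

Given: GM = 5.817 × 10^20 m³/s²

For a circular orbit, gravity supplies the centripetal force, so v = √(GM / r).
v = √(5.817e+20 / 9.649e+06) m/s ≈ 7.764e+06 m/s = 7764 km/s.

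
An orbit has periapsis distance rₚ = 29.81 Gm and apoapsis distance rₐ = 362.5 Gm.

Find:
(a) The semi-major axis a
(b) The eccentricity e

Convert to SI: rₚ = 29.81 Gm = 2.981e+10 m; rₐ = 362.5 Gm = 3.625e+11 m.
(a) a = (rₚ + rₐ) / 2 = (2.981e+10 + 3.625e+11) / 2 ≈ 1.962e+11 m = 196.2 Gm.
(b) e = (rₐ − rₚ) / (rₐ + rₚ) = (3.625e+11 − 2.981e+10) / (3.625e+11 + 2.981e+10) ≈ 0.848.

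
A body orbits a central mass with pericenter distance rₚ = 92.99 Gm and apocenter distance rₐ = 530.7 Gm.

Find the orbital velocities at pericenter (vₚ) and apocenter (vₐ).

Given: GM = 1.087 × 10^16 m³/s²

Convert to SI: rₚ = 92.99 Gm = 9.299e+10 m; rₐ = 530.7 Gm = 5.307e+11 m.
Use the vis-viva equation v² = GM(2/r − 1/a) with a = (rₚ + rₐ)/2 = (9.299e+10 + 5.307e+11)/2 = 3.11845e+11 m.
vₚ = √(GM · (2/rₚ − 1/a)) = √(1.087e+16 · (2/9.299e+10 − 1/3.11845e+11)) m/s ≈ 446 m/s = 446 m/s.
vₐ = √(GM · (2/rₐ − 1/a)) = √(1.087e+16 · (2/5.307e+11 − 1/3.11845e+11)) m/s ≈ 78.15 m/s = 78.15 m/s.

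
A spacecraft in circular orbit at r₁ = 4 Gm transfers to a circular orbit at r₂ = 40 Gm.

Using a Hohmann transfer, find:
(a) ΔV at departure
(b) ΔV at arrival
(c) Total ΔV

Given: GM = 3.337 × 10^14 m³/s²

Convert to SI: r₁ = 4 Gm = 4e+09 m; r₂ = 40 Gm = 4e+10 m.
Transfer semi-major axis: a_t = (r₁ + r₂)/2 = (4e+09 + 4e+10)/2 = 2.2e+10 m.
Circular speeds: v₁ = √(GM/r₁) = 288.834 m/s, v₂ = √(GM/r₂) = 91.3373 m/s.
Transfer speeds (vis-viva v² = GM(2/r − 1/a_t)): v₁ᵗ = 389.464 m/s, v₂ᵗ = 38.9464 m/s.
(a) ΔV₁ = |v₁ᵗ − v₁| ≈ 100.6 m/s = 100.6 m/s.
(b) ΔV₂ = |v₂ − v₂ᵗ| ≈ 52.39 m/s = 52.39 m/s.
(c) ΔV_total = ΔV₁ + ΔV₂ ≈ 153 m/s = 153 m/s.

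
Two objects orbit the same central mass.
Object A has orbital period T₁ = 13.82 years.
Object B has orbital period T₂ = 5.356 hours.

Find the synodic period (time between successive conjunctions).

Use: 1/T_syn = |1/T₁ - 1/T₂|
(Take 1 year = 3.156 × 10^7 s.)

Convert to SI: T₁ = 13.82 years = 4.36159e+08 s; T₂ = 5.356 hours = 19281.6 s.
T_syn = |T₁ · T₂ / (T₁ − T₂)|.
T_syn = |4.36159e+08 · 19281.6 / (4.36159e+08 − 19281.6)| s ≈ 1.928e+04 s = 5.356 hours.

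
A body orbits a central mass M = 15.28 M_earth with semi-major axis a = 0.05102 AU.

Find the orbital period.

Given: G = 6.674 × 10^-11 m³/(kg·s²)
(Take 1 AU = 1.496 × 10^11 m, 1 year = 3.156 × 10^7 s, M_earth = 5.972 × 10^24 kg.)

Convert to SI: a = 0.05102 AU = 7.63259e+09 m; M = 15.28 M_earth = 9.12522e+25 kg.
GM = G · M = 6.674e-11 · 9.12522e+25 = 6.09017e+15 m³/s².
Kepler's third law: T = 2π √(a³ / GM).
Substituting a = 7.63259e+09 m and GM = 6.09017e+15 m³/s²:
T = 2π √((7.63259e+09)³ / 6.09017e+15) s
T ≈ 5.369e+07 s = 1.701 years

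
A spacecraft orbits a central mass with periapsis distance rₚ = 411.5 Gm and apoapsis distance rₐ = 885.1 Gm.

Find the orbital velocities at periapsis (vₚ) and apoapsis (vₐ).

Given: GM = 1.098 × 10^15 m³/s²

Convert to SI: rₚ = 411.5 Gm = 4.115e+11 m; rₐ = 885.1 Gm = 8.851e+11 m.
Use the vis-viva equation v² = GM(2/r − 1/a) with a = (rₚ + rₐ)/2 = (4.115e+11 + 8.851e+11)/2 = 6.483e+11 m.
vₚ = √(GM · (2/rₚ − 1/a)) = √(1.098e+15 · (2/4.115e+11 − 1/6.483e+11)) m/s ≈ 60.36 m/s = 60.36 m/s.
vₐ = √(GM · (2/rₐ − 1/a)) = √(1.098e+15 · (2/8.851e+11 − 1/6.483e+11)) m/s ≈ 28.06 m/s = 28.06 m/s.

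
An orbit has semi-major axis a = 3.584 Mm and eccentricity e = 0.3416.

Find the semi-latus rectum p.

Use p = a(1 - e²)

Convert to SI: a = 3.584 Mm = 3.584e+06 m.
p = a (1 − e²).
p = 3.584e+06 · (1 − (0.3416)²) = 3.584e+06 · 0.883309 ≈ 3.166e+06 m = 3.166 Mm.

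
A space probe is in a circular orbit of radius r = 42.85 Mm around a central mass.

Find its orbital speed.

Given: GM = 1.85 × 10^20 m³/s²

Convert to SI: r = 42.85 Mm = 4.285e+07 m.
For a circular orbit, gravity supplies the centripetal force, so v = √(GM / r).
v = √(1.85e+20 / 4.285e+07) m/s ≈ 2.078e+06 m/s = 2078 km/s.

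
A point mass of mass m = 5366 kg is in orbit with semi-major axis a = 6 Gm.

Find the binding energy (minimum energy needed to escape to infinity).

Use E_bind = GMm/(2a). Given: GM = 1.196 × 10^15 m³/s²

Convert to SI: a = 6 Gm = 6e+09 m.
Total orbital energy is E = −GMm/(2a); binding energy is E_bind = −E = GMm/(2a).
E_bind = 1.196e+15 · 5366 / (2 · 6e+09) J ≈ 5.348e+08 J = 534.8 MJ.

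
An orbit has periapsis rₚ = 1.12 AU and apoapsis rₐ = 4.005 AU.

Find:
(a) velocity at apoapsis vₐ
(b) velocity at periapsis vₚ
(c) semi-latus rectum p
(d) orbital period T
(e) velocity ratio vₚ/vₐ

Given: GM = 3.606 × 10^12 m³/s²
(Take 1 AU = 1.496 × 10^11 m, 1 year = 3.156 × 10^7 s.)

Convert to SI: rₚ = 1.12 AU = 1.67552e+11 m; rₐ = 4.005 AU = 5.99148e+11 m.
(a) With a = (rₚ + rₐ)/2 = 3.8335e+11 m, vₐ = √(GM (2/rₐ − 1/a)) = √(3.606e+12 · (2/5.99148e+11 − 1/3.8335e+11)) m/s ≈ 1.622 m/s
(b) With a = (rₚ + rₐ)/2 = 3.8335e+11 m, vₚ = √(GM (2/rₚ − 1/a)) = √(3.606e+12 · (2/1.67552e+11 − 1/3.8335e+11)) m/s ≈ 5.8 m/s
(c) From a = (rₚ + rₐ)/2 = 3.8335e+11 m and e = (rₐ − rₚ)/(rₐ + rₚ) = 0.562927, p = a(1 − e²) = 3.8335e+11 · (1 − (0.562927)²) ≈ 2.619e+11 m
(d) With a = (rₚ + rₐ)/2 = 3.8335e+11 m, T = 2π √(a³/GM) = 2π √((3.8335e+11)³/3.606e+12) s ≈ 7.853e+11 s
(e) Conservation of angular momentum (rₚvₚ = rₐvₐ) gives vₚ/vₐ = rₐ/rₚ = 5.99148e+11/1.67552e+11 ≈ 3.576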